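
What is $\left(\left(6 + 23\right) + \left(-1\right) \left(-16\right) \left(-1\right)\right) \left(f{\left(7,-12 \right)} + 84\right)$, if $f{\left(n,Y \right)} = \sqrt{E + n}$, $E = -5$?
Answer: $1092 + 13 \sqrt{2} \approx 1110.4$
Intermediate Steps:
$f{\left(n,Y \right)} = \sqrt{-5 + n}$
$\left(\left(6 + 23\right) + \left(-1\right) \left(-16\right) \left(-1\right)\right) \left(f{\left(7,-12 \right)} + 84\right) = \left(\left(6 + 23\right) + \left(-1\right) \left(-16\right) \left(-1\right)\right) \left(\sqrt{-5 + 7} + 84\right) = \left(29 + 16 \left(-1\right)\right) \left(\sqrt{2} + 84\right) = \left(29 - 16\right) \left(84 + \sqrt{2}\right) = 13 \left(84 + \sqrt{2}\right) = 1092 + 13 \sqrt{2}$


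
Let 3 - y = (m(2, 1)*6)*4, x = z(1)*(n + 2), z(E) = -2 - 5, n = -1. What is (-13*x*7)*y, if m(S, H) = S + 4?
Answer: -89817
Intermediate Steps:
z(E) = -7
m(S, H) = 4 + S
x = -7 (x = -7*(-1 + 2) = -7*1 = -7)
y = -141 (y = 3 - (4 + 2)*6*4 = 3 - 6*6*4 = 3 - 36*4 = 3 - 1*144 = 3 - 144 = -141)
(-13*x*7)*y = -(-91)*7*(-141) = -13*(-49)*(-141) = 637*(-141) = -89817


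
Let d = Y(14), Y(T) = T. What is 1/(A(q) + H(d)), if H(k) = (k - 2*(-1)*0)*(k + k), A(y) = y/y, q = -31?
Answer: 1/393 ≈ 0.0025445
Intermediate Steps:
A(y) = 1
d = 14
H(k) = 2*k**2 (H(k) = (k + 2*0)*(2*k) = (k + 0)*(2*k) = k*(2*k) = 2*k**2)
1/(A(q) + H(d)) = 1/(1 + 2*14**2) = 1/(1 + 2*196) = 1/(1 + 392) = 1/393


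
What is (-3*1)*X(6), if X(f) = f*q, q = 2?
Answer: -36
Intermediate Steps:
X(f) = 2*f (X(f) = f*2 = 2*f)
(-3*1)*X(6) = (-3*1)*(2*6) = -3*12 = -36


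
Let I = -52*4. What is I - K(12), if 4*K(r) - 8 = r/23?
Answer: -4833/23 ≈ -210.13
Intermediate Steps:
K(r) = 2 + r/92 (K(r) = 2 + (r/23)/4 = 2 + r/92)
I = -208
I - K(12) = -208 - (2 + (1/92)*12) = -208 - (2 + 3/23) = -208 - 1*49/23 = -208 - 49/23 = -4833/23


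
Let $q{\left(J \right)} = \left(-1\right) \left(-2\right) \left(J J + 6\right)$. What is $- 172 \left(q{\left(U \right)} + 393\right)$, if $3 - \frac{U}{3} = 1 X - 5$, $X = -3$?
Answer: $-444276$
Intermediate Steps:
$U = 33$ ($U = 9 - 3 \left(1 \left(-3\right) - 5\right) = 9 - 3 \left(-3 - 5\right) = 9 - -24 = 9 + 24 = 33$)
$q{\left(J \right)} = 12 + 2 J^{2}$ ($q{\left(J \right)} = 2 \left(J^{2} + 6\right) = 2 \left(6 + J^{2}\right) = 12 + 2 J^{2}$)
$- 172 \left(q{\left(U \right)} + 393\right) = - 172 \left(\left(12 + 2 \cdot 33^{2}\right) + 393\right) = - 172 \left(\left(12 + 2 \cdot 1089\right) + 393\right) = - 172 \left(\left(12 + 2178\right) + 393\right) = - 172 \left(2190 + 393\right) = \left(-172\right) 2583 = -444276$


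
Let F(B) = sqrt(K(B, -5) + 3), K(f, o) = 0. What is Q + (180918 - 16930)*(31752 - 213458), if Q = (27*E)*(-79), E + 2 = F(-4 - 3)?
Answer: -29797599262 - 2133*sqrt(3) ≈ -2.9798e+10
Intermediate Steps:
F(B) = sqrt(3) (F(B) = sqrt(0 + 3) = sqrt(3))
E = -2 + sqrt(3) ≈ -0.26795
Q = 4266 - 2133*sqrt(3) (Q = (27*(-2 + sqrt(3)))*(-79) = (-54 + 27*sqrt(3))*(-79) = 4266 - 2133*sqrt(3) ≈ 571.54)
Q + (180918 - 16930)*(31752 - 213458) = (4266 - 2133*sqrt(3)) + (180918 - 16930)*(31752 - 213458) = (4266 - 2133*sqrt(3)) + 163988*(-181706) = (4266 - 2133*sqrt(3)) - 29797603528 = -29797599262 - 2133*sqrt(3)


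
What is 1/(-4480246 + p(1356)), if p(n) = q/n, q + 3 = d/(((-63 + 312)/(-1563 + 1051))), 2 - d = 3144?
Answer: -337644/1512726572467 ≈ -2.2320e-7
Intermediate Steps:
d = -3142 (d = 2 - 1*3144 = 2 - 3144 = -3142)
q = 1607957/249 (q = -3 - 3142*(-1563 + 1051)/(-63 + 312) = -3 - 3142/(249/(-512)) = -3 - 3142/(249*(-1/512)) = -3 - 3142/(-249/512) = -3 - 3142*(-512/249) = -3 + 1608704/249 = 1607957/249 ≈ 6457.7)
p(n) = 1607957/(249*n)
1/(-4480246 + p(1356)) = 1/(-4480246 + (1607957/249)/1356) = 1/(-4480246 + (1607957/249)*(1/1356)) = 1/(-4480246 + 1607957/337644) = 1/(-1512726572467/337644) = -337644/1512726572467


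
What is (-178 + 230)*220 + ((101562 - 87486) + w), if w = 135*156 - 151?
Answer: 46425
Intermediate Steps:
w = 20909 (w = 21060 - 151 = 20909)
(-178 + 230)*220 + ((101562 - 87486) + w) = (-178 + 230)*220 + ((101562 - 87486) + 20909) = 52*220 + (14076 + 20909) = 11440 + 34985 = 46425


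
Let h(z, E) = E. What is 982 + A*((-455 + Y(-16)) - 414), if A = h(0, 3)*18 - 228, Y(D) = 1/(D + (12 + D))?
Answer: 1521967/10 ≈ 1.5220e+5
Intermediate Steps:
Y(D) = 1/(12 + 2*D)
A = -174 (A = 3*18 - 228 = 54 - 228 = -174)
982 + A*((-455 + Y(-16)) - 414) = 982 - 174*((-455 + 1/(2*(6 - 16))) - 414) = 982 - 174*((-455 + (1/2)/(-10)) - 414) = 982 - 174*((-455 + (1/2)*(-1/10)) - 414) = 982 - 174*((-455 - 1/20) - 414) = 982 - 174*(-9101/20 - 414) = 982 - 174*(-17381/20) = 982 + 1512147/10 = 1521967/10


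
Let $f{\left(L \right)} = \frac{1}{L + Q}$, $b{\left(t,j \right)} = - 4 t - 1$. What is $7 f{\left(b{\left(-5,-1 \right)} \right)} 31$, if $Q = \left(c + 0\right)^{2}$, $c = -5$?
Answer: $\frac{217}{44} \approx 4.9318$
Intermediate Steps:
$Q = 25$ ($Q = \left(-5 + 0\right)^{2} = \left(-5\right)^{2} = 25$)
$b{\left(t,j \right)} = -1 - 4 t$
$f{\left(L \right)} = \frac{1}{25 + L}$ ($f{\left(L \right)} = \frac{1}{L + 25} = \frac{1}{25 + L}$)
$7 f{\left(b{\left(-5,-1 \right)} \right)} 31 = \frac{7}{25 - -19} \cdot 31 = \frac{7}{25 + \left(-1 + 20\right)} 31 = \frac{7}{25 + 19} \cdot 31 = \frac{7}{44} \cdot 31 = \frac{217}{44}$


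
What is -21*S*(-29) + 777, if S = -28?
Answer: -16275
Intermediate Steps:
-21*S*(-29) + 777 = -21*(-28)*(-29) + 777 = 588*(-29) + 777 = -17052 + 777 = -16275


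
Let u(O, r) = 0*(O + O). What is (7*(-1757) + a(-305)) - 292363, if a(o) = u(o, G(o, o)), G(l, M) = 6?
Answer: -304662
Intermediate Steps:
u(O, r) = 0 (u(O, r) = 0*(2*O) = 0)
a(o) = 0
(7*(-1757) + a(-305)) - 292363 = (7*(-1757) + 0) - 292363 = (-12299 + 0) - 292363 = -12299 - 292363 = -304662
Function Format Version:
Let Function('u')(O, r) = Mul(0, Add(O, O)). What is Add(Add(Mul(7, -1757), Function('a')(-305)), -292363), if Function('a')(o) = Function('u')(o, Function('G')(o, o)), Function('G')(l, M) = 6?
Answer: -304662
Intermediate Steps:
Function('u')(O, r) = 0 (Function('u')(O, r) = Mul(0, Mul(2, O)) = 0)
Function('a')(o) = 0
Add(Add(Mul(7, -1757), Function('a')(-305)), -292363) = Add(Add(Mul(7, -1757), 0), -292363) = Add(Add(-12299, 0), -292363) = Add(-12299, -292363) = -304662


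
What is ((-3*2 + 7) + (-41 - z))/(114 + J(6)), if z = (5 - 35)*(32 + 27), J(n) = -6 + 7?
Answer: 346/23 ≈ 15.043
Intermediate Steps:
J(n) = 1
z = -1770 (z = -30*59 = -1770)
((-3*2 + 7) + (-41 - z))/(114 + J(6)) = ((-3*2 + 7) + (-41 - 1*(-1770)))/(114 + 1) = ((-6 + 7) + (-41 + 1770))/115 = (1 + 1729)*(1/115) = 1730*(1/115) = 346/23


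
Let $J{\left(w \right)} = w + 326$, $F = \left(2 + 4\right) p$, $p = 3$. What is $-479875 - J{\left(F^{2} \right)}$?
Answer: $-480525$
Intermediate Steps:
$F = 18$ ($F = \left(2 + 4\right) 3 = 6 \cdot 3 = 18$)
$J{\left(w \right)} = 326 + w$
$-479875 - J{\left(F^{2} \right)} = -479875 - \left(326 + 18^{2}\right) = -479875 - \left(326 + 324\right) = -479875 - 650 = -480525$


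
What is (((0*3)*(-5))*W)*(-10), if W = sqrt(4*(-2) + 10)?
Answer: 0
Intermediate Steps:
W = sqrt(2) (W = sqrt(-8 + 10) = sqrt(2) ≈ 1.4142)
(((0*3)*(-5))*W)*(-10) = (((0*3)*(-5))*sqrt(2))*(-10) = ((0*(-5))*sqrt(2))*(-10) = (0*sqrt(2))*(-10) = 0*(-10) = 0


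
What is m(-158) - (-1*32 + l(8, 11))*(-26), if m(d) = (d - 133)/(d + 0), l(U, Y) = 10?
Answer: -90085/158 ≈ -570.16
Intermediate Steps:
m(d) = (-133 + d)/d
m(-158) - (-1*32 + l(8, 11))*(-26) = (-133 - 158)/(-158) - (-1*32 + 10)*(-26) = -1/158*(-291) - (-32 + 10)*(-26) = 291/158 - (-22)*(-26) = 291/158 - 1*572 = 291/158 - 572 = -90085/158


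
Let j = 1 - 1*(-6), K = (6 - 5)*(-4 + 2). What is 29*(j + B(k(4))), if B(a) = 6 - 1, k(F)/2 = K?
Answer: 348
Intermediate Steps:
K = -2 (K = 1*(-2) = -2)
k(F) = -4 (k(F) = 2*(-2) = -4)
j = 7 (j = 1 + 6 = 7)
B(a) = 5
29*(j + B(k(4))) = 29*(7 + 5) = 29*12 = 348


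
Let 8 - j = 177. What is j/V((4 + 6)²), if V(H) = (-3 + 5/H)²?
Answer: -67600/3481 ≈ -19.420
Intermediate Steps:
j = -169 (j = 8 - 1*177 = 8 - 177 = -169)
j/V((4 + 6)²) = -169*(4 + 6)⁴/(-5 + 3*(4 + 6)²)² = -169*10000/(-5 + 3*10²)² = -169*10000/(-5 + 3*100)² = -169*10000/(-5 + 300)² = -169/((1/10000)*295²) = -169/((1/10000)*87025) = -169/3481/400 = -169*400/3481 = -67600/3481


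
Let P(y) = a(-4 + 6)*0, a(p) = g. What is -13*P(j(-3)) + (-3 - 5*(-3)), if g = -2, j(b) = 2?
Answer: 12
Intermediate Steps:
a(p) = -2
P(y) = 0 (P(y) = -2*0 = 0)
-13*P(j(-3)) + (-3 - 5*(-3)) = -13*0 + (-3 - 5*(-3)) = 0 + (-3 + 15) = 0 + 12 = 12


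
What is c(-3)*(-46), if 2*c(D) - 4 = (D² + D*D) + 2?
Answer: -552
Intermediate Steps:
c(D) = 3 + D² (c(D) = 2 + ((D² + D*D) + 2)/2 = 2 + ((D² + D²) + 2)/2 = 2 + (2*D² + 2)/2 = 2 + (2 + 2*D²)/2 = 2 + (1 + D²) = 3 + D²)
c(-3)*(-46) = (3 + (-3)²)*(-46) = (3 + 9)*(-46) = 12*(-46) = -552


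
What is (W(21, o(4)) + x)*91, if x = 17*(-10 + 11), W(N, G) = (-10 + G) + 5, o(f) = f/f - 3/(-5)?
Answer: 6188/5 ≈ 1237.6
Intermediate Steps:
o(f) = 8/5 (o(f) = 1 - 3*(-⅕) = 1 + ⅗ = 8/5)
W(N, G) = -5 + G
x = 17 (x = 17*1 = 17)
(W(21, o(4)) + x)*91 = ((-5 + 8/5) + 17)*91 = (-17/5 + 17)*91 = (68/5)*91 = 6188/5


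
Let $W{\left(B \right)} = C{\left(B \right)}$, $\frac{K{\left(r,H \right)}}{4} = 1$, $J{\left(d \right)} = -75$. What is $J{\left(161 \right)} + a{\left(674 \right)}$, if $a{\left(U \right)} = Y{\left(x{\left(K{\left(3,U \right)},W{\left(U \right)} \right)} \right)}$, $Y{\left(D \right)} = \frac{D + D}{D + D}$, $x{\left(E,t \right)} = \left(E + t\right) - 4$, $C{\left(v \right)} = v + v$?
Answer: $-74$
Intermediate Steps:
$C{\left(v \right)} = 2 v$
$K{\left(r,H \right)} = 4$ ($K{\left(r,H \right)} = 4 \cdot 1 = 4$)
$W{\left(B \right)} = 2 B$
$x{\left(E,t \right)} = -4 + E + t$
$Y{\left(D \right)} = 1$ ($Y{\left(D \right)} = \frac{2 D}{2 D} = 2 D \frac{1}{2 D} = 1$)
$a{\left(U \right)} = 1$
$J{\left(161 \right)} + a{\left(674 \right)} = -75 + 1 = -74$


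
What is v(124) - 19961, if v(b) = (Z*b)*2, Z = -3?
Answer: -20705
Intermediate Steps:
v(b) = -6*b (v(b) = -3*b*2 = -6*b)
v(124) - 19961 = -6*124 - 19961 = -744 - 19961 = -20705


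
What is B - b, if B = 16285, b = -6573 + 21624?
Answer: 1234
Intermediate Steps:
b = 15051
B - b = 16285 - 1*15051 = 16285 - 15051 = 1234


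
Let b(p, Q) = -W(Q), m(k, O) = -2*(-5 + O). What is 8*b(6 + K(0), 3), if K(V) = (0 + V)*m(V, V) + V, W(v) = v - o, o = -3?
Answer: -48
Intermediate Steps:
m(k, O) = 10 - 2*O
W(v) = 3 + v (W(v) = v - 1*(-3) = v + 3 = 3 + v)
K(V) = V + V*(10 - 2*V) (K(V) = (0 + V)*(10 - 2*V) + V = V*(10 - 2*V) + V = V + V*(10 - 2*V))
b(p, Q) = -3 - Q (b(p, Q) = -(3 + Q) = -3 - Q)
8*b(6 + K(0), 3) = 8*(-3 - 1*3) = 8*(-3 - 3) = 8*(-6) = -48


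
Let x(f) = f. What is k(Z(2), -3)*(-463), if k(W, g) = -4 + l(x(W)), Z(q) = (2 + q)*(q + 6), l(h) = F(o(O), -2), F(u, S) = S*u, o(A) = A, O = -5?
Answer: -2778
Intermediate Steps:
l(h) = 10 (l(h) = -2*(-5) = 10)
Z(q) = (2 + q)*(6 + q)
k(W, g) = 6 (k(W, g) = -4 + 10 = 6)
k(Z(2), -3)*(-463) = 6*(-463) = -2778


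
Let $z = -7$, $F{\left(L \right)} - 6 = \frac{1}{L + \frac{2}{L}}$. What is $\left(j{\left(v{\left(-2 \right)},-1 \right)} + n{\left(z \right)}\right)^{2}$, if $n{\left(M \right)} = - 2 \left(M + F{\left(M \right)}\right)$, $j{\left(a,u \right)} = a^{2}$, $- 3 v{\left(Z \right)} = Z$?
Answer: $\frac{173056}{23409} \approx 7.3927$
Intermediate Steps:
$F{\left(L \right)} = 6 + \frac{1}{L + \frac{2}{L}}$
$v{\left(Z \right)} = - \frac{Z}{3}$
$n{\left(M \right)} = - 2 M - \frac{2 \left(12 + M + 6 M^{2}\right)}{2 + M^{2}}$ ($n{\left(M \right)} = - 2 \left(M + \frac{12 + M + 6 M^{2}}{2 + M^{2}}\right) = - 2 M - \frac{2 \left(12 + M + 6 M^{2}\right)}{2 + M^{2}}$)
$\left(j{\left(v{\left(-2 \right)},-1 \right)} + n{\left(z \right)}\right)^{2} = \left(\left(\left(- \frac{1}{3}\right) \left(-2\right)\right)^{2} + \frac{2 \left(-12 - \left(-7\right)^{3} - 6 \left(-7\right)^{2} - -21\right)}{2 + \left(-7\right)^{2}}\right)^{2} = \left(\left(\frac{2}{3}\right)^{2} + \frac{2 \left(-12 - -343 - 294 + 21\right)}{2 + 49}\right)^{2} = \left(\frac{4}{9} + \frac{2 \left(-12 + 343 - 294 + 21\right)}{51}\right)^{2} = \left(\frac{4}{9} + 2 \cdot \frac{1}{51} \cdot 58\right)^{2} = \left(\frac{4}{9} + \frac{116}{51}\right)^{2} = \left(\frac{416}{153}\right)^{2} = \frac{173056}{23409}$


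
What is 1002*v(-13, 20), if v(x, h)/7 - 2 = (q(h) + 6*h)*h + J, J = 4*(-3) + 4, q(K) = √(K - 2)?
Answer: 16791516 + 420840*√2 ≈ 1.7387e+7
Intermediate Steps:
q(K) = √(-2 + K)
J = -8 (J = -12 + 4 = -8)
v(x, h) = -42 + 7*h*(√(-2 + h) + 6*h) (v(x, h) = 14 + 7*((√(-2 + h) + 6*h)*h - 8) = 14 + 7*(h*(√(-2 + h) + 6*h) - 8) = 14 + 7*(-8 + h*(√(-2 + h) + 6*h)) = 14 + (-56 + 7*h*(√(-2 + h) + 6*h)) = -42 + 7*h*(√(-2 + h) + 6*h))
1002*v(-13, 20) = 1002*(-42 + 42*20² + 7*20*√(-2 + 20)) = 1002*(-42 + 42*400 + 7*20*√18) = 1002*(-42 + 16800 + 7*20*(3*√2)) = 1002*(-42 + 16800 + 420*√2) = 1002*(16758 + 420*√2) = 16791516 + 420840*√2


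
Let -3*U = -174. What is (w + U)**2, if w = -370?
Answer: 97344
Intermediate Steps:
U = 58 (U = -1/3*(-174) = 58)
(w + U)**2 = (-370 + 58)**2 = (-312)**2 = 97344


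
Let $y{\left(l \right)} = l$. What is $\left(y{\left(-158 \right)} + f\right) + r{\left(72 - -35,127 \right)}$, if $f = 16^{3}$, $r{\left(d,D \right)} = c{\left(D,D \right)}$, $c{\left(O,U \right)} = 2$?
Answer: $3940$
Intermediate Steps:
$r{\left(d,D \right)} = 2$
$f = 4096$
$\left(y{\left(-158 \right)} + f\right) + r{\left(72 - -35,127 \right)} = \left(-158 + 4096\right) + 2 = 3938 + 2 = 3940$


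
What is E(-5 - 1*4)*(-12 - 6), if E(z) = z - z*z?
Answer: 1620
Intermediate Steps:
E(z) = z - z**2
E(-5 - 1*4)*(-12 - 6) = ((-5 - 1*4)*(1 - (-5 - 1*4)))*(-12 - 6) = ((-5 - 4)*(1 - (-5 - 4)))*(-18) = -9*(1 - 1*(-9))*(-18) = -9*(1 + 9)*(-18) = -9*10*(-18) = -90*(-18) = 1620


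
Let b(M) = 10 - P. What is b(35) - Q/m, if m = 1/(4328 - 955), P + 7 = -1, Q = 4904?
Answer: -16541174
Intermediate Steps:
P = -8 (P = -7 - 1 = -8)
m = 1/3373 ≈ 0.00029647
b(M) = 18 (b(M) = 10 - 1*(-8) = 10 + 8 = 18)
b(35) - Q/m = 18 - 4904/1/3373 = 18 - 4904*3373 = 18 - 1*16541192 = 18 - 16541192 = -16541174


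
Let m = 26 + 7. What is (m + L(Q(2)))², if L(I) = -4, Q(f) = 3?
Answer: 841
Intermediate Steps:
m = 33
(m + L(Q(2)))² = (33 - 4)² = 29² = 841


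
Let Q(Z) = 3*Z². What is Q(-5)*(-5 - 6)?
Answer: -825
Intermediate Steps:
Q(-5)*(-5 - 6) = (3*(-5)²)*(-5 - 6) = (3*25)*(-11) = 75*(-11) = -825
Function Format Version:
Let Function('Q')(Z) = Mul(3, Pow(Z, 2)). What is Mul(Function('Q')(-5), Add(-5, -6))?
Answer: -825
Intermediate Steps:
Mul(Function('Q')(-5), Add(-5, -6)) = Mul(Mul(3, Pow(-5, 2)), Add(-5, -6)) = Mul(Mul(3, 25), -11) = Mul(75, -11) = -825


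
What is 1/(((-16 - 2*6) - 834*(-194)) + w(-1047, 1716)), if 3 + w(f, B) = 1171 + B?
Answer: 1/164652 ≈ 6.0734e-6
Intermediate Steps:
w(f, B) = 1168 + B (w(f, B) = -3 + (1171 + B) = 1168 + B)
1/(((-16 - 2*6) - 834*(-194)) + w(-1047, 1716)) = 1/(((-16 - 2*6) - 834*(-194)) + (1168 + 1716)) = 1/(((-16 - 12) + 161796) + 2884) = 1/((-28 + 161796) + 2884) = 1/(161768 + 2884) = 1/164652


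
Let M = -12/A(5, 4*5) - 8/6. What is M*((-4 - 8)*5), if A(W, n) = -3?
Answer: -160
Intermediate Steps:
M = 8/3 (M = -12/(-3) - 8/6 = -12*(-⅓) - 8*⅙ = 4 - 4/3 = 8/3 ≈ 2.6667)
M*((-4 - 8)*5) = 8*((-4 - 8)*5)/3 = 8*(-12*5)/3 = (8/3)*(-60) = -160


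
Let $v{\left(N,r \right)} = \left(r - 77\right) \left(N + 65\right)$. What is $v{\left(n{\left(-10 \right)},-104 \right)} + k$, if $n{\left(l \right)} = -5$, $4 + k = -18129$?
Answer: $-28993$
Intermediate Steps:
$k = -18133$ ($k = -4 - 18129 = -18133$)
$v{\left(N,r \right)} = \left(-77 + r\right) \left(65 + N\right)$
$v{\left(n{\left(-10 \right)},-104 \right)} + k = \left(-5005 - -385 + 65 \left(-104\right) - -520\right) - 18133 = \left(-5005 + 385 - 6760 + 520\right) - 18133 = -10860 - 18133 = -28993$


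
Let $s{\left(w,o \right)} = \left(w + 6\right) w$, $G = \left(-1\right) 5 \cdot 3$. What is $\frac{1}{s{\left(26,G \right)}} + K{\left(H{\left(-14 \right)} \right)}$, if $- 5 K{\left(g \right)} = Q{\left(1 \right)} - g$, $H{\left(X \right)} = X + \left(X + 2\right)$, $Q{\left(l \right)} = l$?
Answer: $- \frac{22459}{4160} \approx -5.3988$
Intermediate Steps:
$G = -15$ ($G = \left(-5\right) 3 = -15$)
$H{\left(X \right)} = 2 + 2 X$ ($H{\left(X \right)} = X + \left(2 + X\right) = 2 + 2 X$)
$s{\left(w,o \right)} = w \left(6 + w\right)$ ($s{\left(w,o \right)} = \left(6 + w\right) w = w \left(6 + w\right)$)
$K{\left(g \right)} = - \frac{1}{5} + \frac{g}{5}$ ($K{\left(g \right)} = - \frac{1 - g}{5} = - \frac{1}{5} + \frac{g}{5}$)
$\frac{1}{s{\left(26,G \right)}} + K{\left(H{\left(-14 \right)} \right)} = \frac{1}{26 \left(6 + 26\right)} + \left(- \frac{1}{5} + \frac{2 + 2 \left(-14\right)}{5}\right) = \frac{1}{26 \cdot 32} + \left(- \frac{1}{5} + \frac{2 - 28}{5}\right) = \frac{1}{832} + \left(- \frac{1}{5} + \frac{1}{5} \left(-26\right)\right) = \frac{1}{832} - \frac{27}{5} = - \frac{22459}{4160}$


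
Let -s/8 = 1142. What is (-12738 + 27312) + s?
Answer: 5438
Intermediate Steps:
s = -9136 (s = -8*1142 = -9136)
(-12738 + 27312) + s = (-12738 + 27312) - 9136 = 14574 - 9136 = 5438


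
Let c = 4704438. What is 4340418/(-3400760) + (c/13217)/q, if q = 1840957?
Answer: -52797371252535381/41373524870194220 ≈ -1.2761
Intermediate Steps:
4340418/(-3400760) + (c/13217)/q = 4340418/(-3400760) + (4704438/13217)/1840957 = 4340418*(-1/3400760) + (4704438*(1/13217))*(1/1840957) = -2170209/1700380 + (4704438/13217)*(1/1840957) = -2170209/1700380 + 4704438/24331928669 = -52797371252535381/41373524870194220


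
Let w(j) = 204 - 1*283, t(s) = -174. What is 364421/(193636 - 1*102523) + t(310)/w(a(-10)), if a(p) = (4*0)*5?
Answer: 44642921/7197927 ≈ 6.2022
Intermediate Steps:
a(p) = 0 (a(p) = 0*5 = 0)
w(j) = -79 (w(j) = 204 - 283 = -79)
364421/(193636 - 1*102523) + t(310)/w(a(-10)) = 364421/(193636 - 1*102523) - 174/(-79) = 364421/(193636 - 102523) - 174*(-1/79) = 364421/91113 + 174/79 = 44642921/7197927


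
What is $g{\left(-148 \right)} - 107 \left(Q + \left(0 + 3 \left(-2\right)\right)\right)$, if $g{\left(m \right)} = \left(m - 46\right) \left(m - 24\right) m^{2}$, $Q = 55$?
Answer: $730887429$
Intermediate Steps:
$g{\left(m \right)} = m^{2} \left(-46 + m\right) \left(-24 + m\right)$ ($g{\left(m \right)} = \left(-46 + m\right) \left(-24 + m\right) m^{2} = m^{2} \left(-46 + m\right) \left(-24 + m\right)$)
$g{\left(-148 \right)} - 107 \left(Q + \left(0 + 3 \left(-2\right)\right)\right) = \left(-148\right)^{2} \left(1104 + \left(-148\right)^{2} - -10360\right) - 107 \left(55 + \left(0 + 3 \left(-2\right)\right)\right) = 21904 \left(1104 + 21904 + 10360\right) - 107 \left(55 + \left(0 - 6\right)\right) = 21904 \cdot 33368 - 107 \left(55 - 6\right) = 730892672 - 107 \cdot 49 = 730892672 - 5243 = 730887429$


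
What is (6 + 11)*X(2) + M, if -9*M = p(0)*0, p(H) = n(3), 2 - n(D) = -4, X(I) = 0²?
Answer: 0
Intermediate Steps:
X(I) = 0
n(D) = 6 (n(D) = 2 - 1*(-4) = 2 + 4 = 6)
p(H) = 6
M = 0 (M = -2*0/3 = -⅑*0 = 0)
(6 + 11)*X(2) + M = (6 + 11)*0 + 0 = 17*0 + 0 = 0 + 0 = 0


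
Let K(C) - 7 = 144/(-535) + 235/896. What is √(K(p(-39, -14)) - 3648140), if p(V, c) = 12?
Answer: I*√13098280095960710/59920 ≈ 1910.0*I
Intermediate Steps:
K(C) = 3352221/479360 (K(C) = 7 + (144/(-535) + 235/896) = 7 + (144*(-1/535) + 235*(1/896)) = 7 + (-144/535 + 235/896) = 7 - 3299/479360 = 3352221/479360)
√(K(p(-39, -14)) - 3648140) = √(3352221/479360 - 3648140) = √(-1748769038179/479360) = I*√13098280095960710/59920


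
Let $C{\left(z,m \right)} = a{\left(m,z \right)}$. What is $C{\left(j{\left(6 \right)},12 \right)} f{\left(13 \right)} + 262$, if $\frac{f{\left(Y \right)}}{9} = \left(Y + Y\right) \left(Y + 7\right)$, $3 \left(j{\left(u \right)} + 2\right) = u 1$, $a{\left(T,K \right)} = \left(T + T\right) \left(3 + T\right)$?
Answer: $1685062$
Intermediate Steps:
$a{\left(T,K \right)} = 2 T \left(3 + T\right)$
$j{\left(u \right)} = -2 + \frac{u}{3}$ ($j{\left(u \right)} = -2 + \frac{u 1}{3} = -2 + \frac{u}{3}$)
$f{\left(Y \right)} = 18 Y \left(7 + Y\right)$ ($f{\left(Y \right)} = 9 \left(Y + Y\right) \left(Y + 7\right) = 9 \cdot 2 Y \left(7 + Y\right) = 18 Y \left(7 + Y\right)$)
$C{\left(z,m \right)} = 2 m \left(3 + m\right)$
$C{\left(j{\left(6 \right)},12 \right)} f{\left(13 \right)} + 262 = 2 \cdot 12 \left(3 + 12\right) 18 \cdot 13 \left(7 + 13\right) + 262 = 2 \cdot 12 \cdot 15 \cdot 18 \cdot 13 \cdot 20 + 262 = 360 \cdot 4680 + 262 = 1684800 + 262 = 1685062$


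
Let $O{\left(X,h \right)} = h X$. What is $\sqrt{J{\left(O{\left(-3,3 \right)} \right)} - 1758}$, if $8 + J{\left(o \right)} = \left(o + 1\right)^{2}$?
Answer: $i \sqrt{1702} \approx 41.255 i$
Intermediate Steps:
$O{\left(X,h \right)} = X h$
$J{\left(o \right)} = -8 + \left(1 + o\right)^{2}$ ($J{\left(o \right)} = -8 + \left(o + 1\right)^{2} = -8 + \left(1 + o\right)^{2}$)
$\sqrt{J{\left(O{\left(-3,3 \right)} \right)} - 1758} = \sqrt{\left(-8 + \left(1 - 9\right)^{2}\right) - 1758} = \sqrt{\left(-8 + \left(-8\right)^{2}\right) - 1758} = \sqrt{\left(-8 + 64\right) - 1758} = \sqrt{56 - 1758} = \sqrt{-1702} = i \sqrt{1702}$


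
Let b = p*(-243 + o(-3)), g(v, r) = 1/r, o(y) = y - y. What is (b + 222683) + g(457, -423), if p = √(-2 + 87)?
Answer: 94194908/423 - 243*√85 ≈ 2.2044e+5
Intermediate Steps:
o(y) = 0
p = √85 ≈ 9.2195
b = -243*√85 (b = √85*(-243 + 0) = √85*(-243) = -243*√85 ≈ -2240.3)
(b + 222683) + g(457, -423) = (-243*√85 + 222683) + 1/(-423) = (222683 - 243*√85) - 1/423 = 94194908/423 - 243*√85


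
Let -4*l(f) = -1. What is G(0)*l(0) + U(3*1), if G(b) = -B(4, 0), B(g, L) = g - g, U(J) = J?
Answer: 3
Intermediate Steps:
l(f) = ¼ (l(f) = -¼*(-1) = ¼)
B(g, L) = 0
G(b) = 0 (G(b) = -1*0 = 0)
G(0)*l(0) + U(3*1) = 0*(¼) + 3*1 = 0 + 3 = 3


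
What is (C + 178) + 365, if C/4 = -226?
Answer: -361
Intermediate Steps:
C = -904 (C = 4*(-226) = -904)
(C + 178) + 365 = (-904 + 178) + 365 = -726 + 365 = -361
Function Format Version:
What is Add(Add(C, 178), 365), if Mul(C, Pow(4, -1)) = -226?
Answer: -361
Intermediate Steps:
C = -904 (C = Mul(4, -226) = -904)
Add(Add(C, 178), 365) = Add(Add(-904, 178), 365) = Add(-726, 365) = -361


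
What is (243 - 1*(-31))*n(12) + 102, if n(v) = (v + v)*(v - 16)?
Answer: -26202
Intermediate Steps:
n(v) = 2*v*(-16 + v) (n(v) = (2*v)*(-16 + v) = 2*v*(-16 + v))
(243 - 1*(-31))*n(12) + 102 = (243 - 1*(-31))*(2*12*(-16 + 12)) + 102 = (243 + 31)*(2*12*(-4)) + 102 = 274*(-96) + 102 = -26304 + 102 = -26202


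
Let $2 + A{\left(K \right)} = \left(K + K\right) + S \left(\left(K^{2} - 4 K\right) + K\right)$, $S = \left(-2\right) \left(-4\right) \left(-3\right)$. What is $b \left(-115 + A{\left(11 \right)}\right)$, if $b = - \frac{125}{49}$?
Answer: $\frac{275875}{49} \approx 5630.1$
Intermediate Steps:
$S = -24$ ($S = 8 \left(-3\right) = -24$)
$A{\left(K \right)} = -2 - 24 K^{2} + 74 K$ ($A{\left(K \right)} = -2 + \left(\left(K + K\right) - 24 \left(\left(K^{2} - 4 K\right) + K\right)\right) = -2 + \left(2 K - 24 \left(K^{2} - 3 K\right)\right) = -2 - \left(- 74 K + 24 K^{2}\right) = -2 - 24 K^{2} + 74 K$)
$b = - \frac{125}{49}$ ($b = \left(-125\right) \frac{1}{49} = - \frac{125}{49} \approx -2.551$)
$b \left(-115 + A{\left(11 \right)}\right) = - \frac{125 \left(-115 - \left(-812 + 2904\right)\right)}{49} = - \frac{125 \left(-115 - 2092\right)}{49} = \left(- \frac{125}{49}\right) \left(-2207\right) = \frac{275875}{49}$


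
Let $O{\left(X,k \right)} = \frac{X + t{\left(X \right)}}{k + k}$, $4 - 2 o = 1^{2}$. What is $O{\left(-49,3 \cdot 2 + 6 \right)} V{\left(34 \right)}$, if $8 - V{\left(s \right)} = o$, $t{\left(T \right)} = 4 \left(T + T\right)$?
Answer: $- \frac{1911}{16} \approx -119.44$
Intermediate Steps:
$t{\left(T \right)} = 8 T$ ($t{\left(T \right)} = 4 \cdot 2 T = 8 T$)
$o = \frac{3}{2}$ ($o = 2 - \frac{1^{2}}{2} = 2 - \frac{1}{2} = \frac{3}{2} \approx 1.5$)
$O{\left(X,k \right)} = \frac{9 X}{2 k}$ ($O{\left(X,k \right)} = \frac{X + 8 X}{k + k} = \frac{9 X}{2 k}$)
$V{\left(s \right)} = \frac{13}{2}$ ($V{\left(s \right)} = 8 - \frac{3}{2} = \frac{13}{2}$)
$O{\left(-49,3 \cdot 2 + 6 \right)} V{\left(34 \right)} = \frac{9}{2} \left(-49\right) \frac{1}{3 \cdot 2 + 6} \cdot \frac{13}{2} = \frac{9}{2} \left(-49\right) \frac{1}{6 + 6} \cdot \frac{13}{2} = \frac{9}{2} \left(-49\right) \frac{1}{12} \cdot \frac{13}{2} = \left(- \frac{147}{8}\right) \frac{13}{2} = - \frac{1911}{16}$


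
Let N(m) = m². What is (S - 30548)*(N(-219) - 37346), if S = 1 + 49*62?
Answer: -292008035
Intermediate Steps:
S = 3039 (S = 1 + 3038 = 3039)
(S - 30548)*(N(-219) - 37346) = (3039 - 30548)*((-219)² - 37346) = -27509*(47961 - 37346) = -27509*10615 = -292008035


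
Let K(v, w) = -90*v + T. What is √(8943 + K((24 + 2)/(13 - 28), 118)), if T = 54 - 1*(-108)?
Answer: 21*√21 ≈ 96.234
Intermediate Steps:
T = 162 (T = 54 + 108 = 162)
K(v, w) = 162 - 90*v (K(v, w) = -90*v + 162 = 162 - 90*v)
√(8943 + K((24 + 2)/(13 - 28), 118)) = √(8943 + (162 - 90*(24 + 2)/(13 - 28))) = √(8943 + (162 - 2340/(-15))) = √(8943 + (162 - 2340*(-1)/15)) = √(8943 + (162 - 90*(-26/15))) = √(8943 + (162 + 156)) = √(8943 + 318) = √9261 = 21*√21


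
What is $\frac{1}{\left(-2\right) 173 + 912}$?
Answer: $\frac{1}{566} \approx 0.0017668$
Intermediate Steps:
$\frac{1}{\left(-2\right) 173 + 912} = \frac{1}{-346 + 912} = \frac{1}{566}$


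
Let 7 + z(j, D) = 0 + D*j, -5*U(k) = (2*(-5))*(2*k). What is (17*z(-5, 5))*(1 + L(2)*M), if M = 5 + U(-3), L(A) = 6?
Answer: 22304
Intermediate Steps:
U(k) = 4*k (U(k) = -2*(-5)*2*k/5 = -(-2)*2*k = -(-4)*k = 4*k)
M = -7 (M = 5 + 4*(-3) = 5 - 12 = -7)
z(j, D) = -7 + D*j (z(j, D) = -7 + (0 + D*j) = -7 + D*j)
(17*z(-5, 5))*(1 + L(2)*M) = (17*(-7 + 5*(-5)))*(1 + 6*(-7)) = (17*(-7 - 25))*(1 - 42) = (17*(-32))*(-41) = -544*(-41) = 22304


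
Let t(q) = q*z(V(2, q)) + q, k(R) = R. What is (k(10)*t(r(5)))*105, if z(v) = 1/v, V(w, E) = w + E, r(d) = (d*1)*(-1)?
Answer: -3500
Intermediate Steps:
r(d) = -d (r(d) = d*(-1) = -d)
V(w, E) = E + w
t(q) = q + q/(2 + q) (t(q) = q/(q + 2) + q = q/(2 + q) + q = q + q/(2 + q))
(k(10)*t(r(5)))*105 = (10*((-1*5)*(3 - 1*5)/(2 - 1*5)))*105 = (10*(-5*(3 - 5)/(2 - 5)))*105 = (10*(-5*(-2)/(-3)))*105 = (10*(-5*(-⅓)*(-2)))*105 = (10*(-10/3))*105 = -100/3*105 = -3500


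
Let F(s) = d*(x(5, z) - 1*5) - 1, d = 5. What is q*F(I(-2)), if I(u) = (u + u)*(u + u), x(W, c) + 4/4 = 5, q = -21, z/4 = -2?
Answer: 126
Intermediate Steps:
z = -8 (z = 4*(-2) = -8)
x(W, c) = 4 (x(W, c) = -1 + 5 = 4)
I(u) = 4*u**2 (I(u) = (2*u)*(2*u) = 4*u**2)
F(s) = -6 (F(s) = 5*(4 - 1*5) - 1 = 5*(4 - 5) - 1 = 5*(-1) - 1 = -5 - 1 = -6)
q*F(I(-2)) = -21*(-6) = 126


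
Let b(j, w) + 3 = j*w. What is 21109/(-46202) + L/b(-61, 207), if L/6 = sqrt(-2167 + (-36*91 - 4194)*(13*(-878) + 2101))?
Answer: -21109/46202 - sqrt(69565943)/2105 ≈ -4.4192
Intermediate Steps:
b(j, w) = -3 + j*w
L = 6*sqrt(69565943) (L = 6*sqrt(-2167 + (-36*91 - 4194)*(13*(-878) + 2101)) = 6*sqrt(-2167 + (-3276 - 4194)*(-11414 + 2101)) = 6*sqrt(-2167 - 7470*(-9313)) = 6*sqrt(-2167 + 69568110) = 6*sqrt(69565943) ≈ 50044.)
21109/(-46202) + L/b(-61, 207) = 21109/(-46202) + (6*sqrt(69565943))/(-3 - 61*207) = 21109*(-1/46202) + (6*sqrt(69565943))/(-3 - 12627) = -21109/46202 + (6*sqrt(69565943))/(-12630) = -21109/46202 + (6*sqrt(69565943))*(-1/12630) = -21109/46202 - sqrt(69565943)/2105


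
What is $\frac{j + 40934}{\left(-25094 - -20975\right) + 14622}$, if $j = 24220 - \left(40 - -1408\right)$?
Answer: $\frac{63706}{10503} \approx 6.0655$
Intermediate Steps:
$j = 22772$ ($j = 24220 - \left(40 + 1408\right) = 24220 - 1448 = 22772$)
$\frac{j + 40934}{\left(-25094 - -20975\right) + 14622} = \frac{22772 + 40934}{\left(-25094 - -20975\right) + 14622} = \frac{63706}{\left(-25094 + 20975\right) + 14622} = \frac{63706}{-4119 + 14622} = \frac{63706}{10503}$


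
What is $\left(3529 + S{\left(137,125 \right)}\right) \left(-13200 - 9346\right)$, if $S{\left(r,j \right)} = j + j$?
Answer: $-85201334$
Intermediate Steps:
$S{\left(r,j \right)} = 2 j$
$\left(3529 + S{\left(137,125 \right)}\right) \left(-13200 - 9346\right) = \left(3529 + 2 \cdot 125\right) \left(-13200 - 9346\right) = \left(3529 + 250\right) \left(-22546\right) = 3779 \left(-22546\right) = -85201334$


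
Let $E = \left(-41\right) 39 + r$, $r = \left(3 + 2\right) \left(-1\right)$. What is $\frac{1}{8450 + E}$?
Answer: $\frac{1}{6846} \approx 0.00014607$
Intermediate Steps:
$r = -5$ ($r = 5 \left(-1\right) = -5$)
$E = -1604$ ($E = \left(-41\right) 39 - 5 = -1599 - 5 = -1604$)
$\frac{1}{8450 + E} = \frac{1}{8450 - 1604} = \frac{1}{6846}$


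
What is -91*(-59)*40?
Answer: 214760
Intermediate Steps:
-91*(-59)*40 = 5369*40 = 214760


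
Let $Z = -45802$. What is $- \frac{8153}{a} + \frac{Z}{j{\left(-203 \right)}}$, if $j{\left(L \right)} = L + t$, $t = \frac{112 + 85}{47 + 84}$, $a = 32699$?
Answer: $\frac{97990410375}{431561402} \approx 227.06$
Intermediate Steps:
$t = \frac{197}{131} \approx 1.5038$
$j{\left(L \right)} = \frac{197}{131} + L$ ($j{\left(L \right)} = L + \frac{197}{131} = \frac{197}{131} + L$)
$- \frac{8153}{a} + \frac{Z}{j{\left(-203 \right)}} = - \frac{8153}{32699} - \frac{45802}{\frac{197}{131} - 203} = \left(-8153\right) \frac{1}{32699} - \frac{45802}{- \frac{26396}{131}} = - \frac{8153}{32699} - - \frac{3000031}{13198} = - \frac{8153}{32699} + \frac{3000031}{13198} = \frac{97990410375}{431561402}$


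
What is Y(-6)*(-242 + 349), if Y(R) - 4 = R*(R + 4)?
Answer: 1712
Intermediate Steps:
Y(R) = 4 + R*(4 + R) (Y(R) = 4 + R*(R + 4) = 4 + R*(4 + R))
Y(-6)*(-242 + 349) = (4 + (-6)**2 + 4*(-6))*(-242 + 349) = (4 + 36 - 24)*107 = 16*107 = 1712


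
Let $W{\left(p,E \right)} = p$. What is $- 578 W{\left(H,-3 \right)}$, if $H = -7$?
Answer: $4046$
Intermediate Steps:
$- 578 W{\left(H,-3 \right)} = \left(-578\right) \left(-7\right) = 4046$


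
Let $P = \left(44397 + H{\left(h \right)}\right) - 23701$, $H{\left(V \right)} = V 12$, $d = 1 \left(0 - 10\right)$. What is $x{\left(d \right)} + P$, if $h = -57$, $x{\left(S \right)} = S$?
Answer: $20002$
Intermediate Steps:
$d = -10$ ($d = 1 \left(-10\right) = -10$)
$H{\left(V \right)} = 12 V$
$P = 20012$ ($P = \left(44397 + 12 \left(-57\right)\right) - 23701 = \left(44397 - 684\right) - 23701 = 43713 - 23701 = 20012$)
$x{\left(d \right)} + P = -10 + 20012 = 20002$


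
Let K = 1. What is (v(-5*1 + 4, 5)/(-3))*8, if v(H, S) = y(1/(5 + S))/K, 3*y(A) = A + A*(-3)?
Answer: 8/45 ≈ 0.17778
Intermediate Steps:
y(A) = -2*A/3 (y(A) = (A + A*(-3))/3 = (A - 3*A)/3 = (-2*A)/3 = -2*A/3)
v(H, S) = -2/(3*(5 + S)) (v(H, S) = -2/(3*(5 + S))/1 = -2/(3*(5 + S))*1 = -2/(3*(5 + S)))
(v(-5*1 + 4, 5)/(-3))*8 = (-2/(15 + 3*5)/(-3))*8 = (-2/(15 + 15)*(-1/3))*8 = (-2/30*(-1/3))*8 = (-2*1/30*(-1/3))*8 = -1/15*(-1/3)*8 = (1/45)*8 = 8/45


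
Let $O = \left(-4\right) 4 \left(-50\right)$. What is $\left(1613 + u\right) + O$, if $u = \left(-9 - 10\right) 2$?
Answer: $2375$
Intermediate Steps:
$O = 800$ ($O = \left(-16\right) \left(-50\right) = 800$)
$u = -38$ ($u = \left(-19\right) 2 = -38$)
$\left(1613 + u\right) + O = \left(1613 - 38\right) + 800 = 1575 + 800 = 2375$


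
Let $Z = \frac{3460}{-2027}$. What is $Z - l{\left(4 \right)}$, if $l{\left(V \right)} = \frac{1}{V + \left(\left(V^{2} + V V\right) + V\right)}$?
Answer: $- \frac{140427}{81080} \approx -1.732$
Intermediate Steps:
$Z = - \frac{3460}{2027}$ ($Z = 3460 \left(- \frac{1}{2027}\right) = - \frac{3460}{2027} \approx -1.707$)
$l{\left(V \right)} = \frac{1}{2 V + 2 V^{2}}$ ($l{\left(V \right)} = \frac{1}{V + \left(\left(V^{2} + V^{2}\right) + V\right)} = \frac{1}{V + \left(2 V^{2} + V\right)} = \frac{1}{V + \left(V + 2 V^{2}\right)} = \frac{1}{2 V + 2 V^{2}}$)
$Z - l{\left(4 \right)} = - \frac{3460}{2027} - \frac{1}{2 \cdot 4 \left(1 + 4\right)} = - \frac{3460}{2027} - \frac{1}{2} \cdot \frac{1}{4} \cdot \frac{1}{5} = - \frac{3460}{2027} - \frac{1}{40} = - \frac{140427}{81080}$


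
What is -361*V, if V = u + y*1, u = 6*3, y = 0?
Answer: -6498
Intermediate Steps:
u = 18
V = 18 (V = 18 + 0*1 = 18 + 0 = 18)
-361*V = -361*18 = -6498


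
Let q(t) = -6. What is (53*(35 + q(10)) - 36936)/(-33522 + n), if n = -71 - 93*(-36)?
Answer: 35399/30245 ≈ 1.1704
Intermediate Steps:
n = 3277 (n = -71 + 3348 = 3277)
(53*(35 + q(10)) - 36936)/(-33522 + n) = (53*(35 - 6) - 36936)/(-33522 + 3277) = (53*29 - 36936)/(-30245) = (1537 - 36936)*(-1/30245) = -35399*(-1/30245) = 35399/30245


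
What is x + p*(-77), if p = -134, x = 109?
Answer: 10427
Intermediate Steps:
x + p*(-77) = 109 - 134*(-77) = 109 + 10318 = 10427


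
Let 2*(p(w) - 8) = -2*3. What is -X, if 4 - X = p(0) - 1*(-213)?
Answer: 214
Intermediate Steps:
p(w) = 5 (p(w) = 8 + (-2*3)/2 = 8 + (½)*(-6) = 8 - 3 = 5)
X = -214 (X = 4 - (5 - 1*(-213)) = 4 - (5 + 213) = 4 - 1*218 = 4 - 218 = -214)
-X = -1*(-214) = 214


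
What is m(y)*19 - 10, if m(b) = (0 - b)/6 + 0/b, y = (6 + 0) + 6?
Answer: -48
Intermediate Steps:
y = 12 (y = 6 + 6 = 12)
m(b) = -b/6 (m(b) = -b*(⅙) + 0 = -b/6 + 0 = -b/6)
m(y)*19 - 10 = -⅙*12*19 - 10 = -2*19 - 10 = -38 - 10 = -48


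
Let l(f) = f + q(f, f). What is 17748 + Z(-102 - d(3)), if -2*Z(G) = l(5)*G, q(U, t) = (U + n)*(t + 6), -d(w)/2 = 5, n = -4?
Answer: 18484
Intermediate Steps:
d(w) = -10 (d(w) = -2*5 = -10)
q(U, t) = (-4 + U)*(6 + t) (q(U, t) = (U - 4)*(t + 6) = (-4 + U)*(6 + t))
l(f) = -24 + f**2 + 3*f (l(f) = f + (-24 - 4*f + 6*f + f*f) = f + (-24 - 4*f + 6*f + f**2) = f + (-24 + f**2 + 2*f) = -24 + f**2 + 3*f)
Z(G) = -8*G (Z(G) = -(-24 + 5**2 + 3*5)*G/2 = -(-24 + 25 + 15)*G/2 = -8*G)
17748 + Z(-102 - d(3)) = 17748 - 8*(-102 - 1*(-10)) = 17748 - 8*(-102 + 10) = 17748 - 8*(-92) = 17748 + 736 = 18484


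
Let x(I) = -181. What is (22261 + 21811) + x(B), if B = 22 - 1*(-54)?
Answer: 43891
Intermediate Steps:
B = 76 (B = 22 + 54 = 76)
(22261 + 21811) + x(B) = (22261 + 21811) - 181 = 44072 - 181 = 43891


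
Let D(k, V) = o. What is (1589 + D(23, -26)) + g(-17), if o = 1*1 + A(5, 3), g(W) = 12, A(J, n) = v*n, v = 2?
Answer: 1608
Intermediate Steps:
A(J, n) = 2*n
o = 7 (o = 1*1 + 2*3 = 1 + 6 = 7)
D(k, V) = 7
(1589 + D(23, -26)) + g(-17) = (1589 + 7) + 12 = 1596 + 12 = 1608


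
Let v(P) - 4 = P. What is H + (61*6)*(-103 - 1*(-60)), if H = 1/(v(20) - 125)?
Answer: -1589539/101 ≈ -15738.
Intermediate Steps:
v(P) = 4 + P
H = -1/101 (H = 1/((4 + 20) - 125) = 1/(24 - 125) = 1/(-101) = -1/101 ≈ -0.0099010)
H + (61*6)*(-103 - 1*(-60)) = -1/101 + (61*6)*(-103 - 1*(-60)) = -1/101 + 366*(-103 + 60) = -1/101 + 366*(-43) = -1/101 - 15738 = -1589539/101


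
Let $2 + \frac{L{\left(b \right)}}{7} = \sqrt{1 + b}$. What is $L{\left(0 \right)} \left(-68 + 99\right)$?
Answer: $-217$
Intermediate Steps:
$L{\left(b \right)} = -14 + 7 \sqrt{1 + b}$
$L{\left(0 \right)} \left(-68 + 99\right) = \left(-14 + 7 \sqrt{1 + 0}\right) \left(-68 + 99\right) = \left(-14 + 7 \sqrt{1}\right) 31 = \left(-14 + 7 \cdot 1\right) 31 = \left(-14 + 7\right) 31 = \left(-7\right) 31 = -217$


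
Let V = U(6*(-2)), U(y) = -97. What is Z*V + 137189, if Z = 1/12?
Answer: 1646171/12 ≈ 1.3718e+5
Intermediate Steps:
V = -97
Z = 1/12 ≈ 0.083333
Z*V + 137189 = (1/12)*(-97) + 137189 = -97/12 + 137189 = 1646171/12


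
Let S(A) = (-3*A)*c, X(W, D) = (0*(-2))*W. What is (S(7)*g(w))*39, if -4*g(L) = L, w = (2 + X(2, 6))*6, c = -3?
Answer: -7371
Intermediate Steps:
X(W, D) = 0 (X(W, D) = 0*W = 0)
w = 12 (w = (2 + 0)*6 = 2*6 = 12)
g(L) = -L/4
S(A) = 9*A (S(A) = -3*A*(-3) = 9*A)
(S(7)*g(w))*39 = ((9*7)*(-¼*12))*39 = (63*(-3))*39 = -189*39 = -7371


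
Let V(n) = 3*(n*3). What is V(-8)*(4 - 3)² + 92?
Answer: 20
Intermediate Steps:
V(n) = 9*n (V(n) = 3*(3*n) = 9*n)
V(-8)*(4 - 3)² + 92 = (9*(-8))*(4 - 3)² + 92 = -72*1² + 92 = -72*1 + 92 = -72 + 92 = 20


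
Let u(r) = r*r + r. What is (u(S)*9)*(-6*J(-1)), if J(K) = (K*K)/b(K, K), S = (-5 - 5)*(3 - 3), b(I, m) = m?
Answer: 0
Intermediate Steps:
S = 0 (S = -10*0 = 0)
u(r) = r + r**2 (u(r) = r**2 + r = r + r**2)
J(K) = K (J(K) = (K*K)/K = K**2/K = K)
(u(S)*9)*(-6*J(-1)) = ((0*(1 + 0))*9)*(-6*(-1)) = ((0*1)*9)*6 = (0*9)*6 = 0*6 = 0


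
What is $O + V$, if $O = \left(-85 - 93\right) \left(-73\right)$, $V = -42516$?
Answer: $-29522$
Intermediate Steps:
$O = 12994$ ($O = \left(-178\right) \left(-73\right) = 12994$)
$O + V = 12994 - 42516 = -29522$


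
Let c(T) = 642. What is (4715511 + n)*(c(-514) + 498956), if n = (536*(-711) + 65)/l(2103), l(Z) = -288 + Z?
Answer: 388699571989412/165 ≈ 2.3558e+12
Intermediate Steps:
n = -381031/1815 (n = (536*(-711) + 65)/(-288 + 2103) = (-381096 + 65)/1815 = -381031*1/1815 = -381031/1815 ≈ -209.93)
(4715511 + n)*(c(-514) + 498956) = (4715511 - 381031/1815)*(642 + 498956) = (8558271434/1815)*499598 = 388699571989412/165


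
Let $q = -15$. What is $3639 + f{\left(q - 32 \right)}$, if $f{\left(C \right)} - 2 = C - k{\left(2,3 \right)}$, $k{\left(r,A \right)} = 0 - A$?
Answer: $3597$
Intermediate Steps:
$k{\left(r,A \right)} = - A$
$f{\left(C \right)} = 5 + C$ ($f{\left(C \right)} = 2 + \left(C - \left(-1\right) 3\right) = 2 + \left(C - -3\right) = 2 + \left(C + 3\right) = 2 + \left(3 + C\right) = 5 + C$)
$3639 + f{\left(q - 32 \right)} = 3639 + \left(5 - 47\right) = 3639 - 42 = 3597$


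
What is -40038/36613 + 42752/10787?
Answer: 1133389070/394944431 ≈ 2.8697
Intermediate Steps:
-40038/36613 + 42752/10787 = 1133389070/394944431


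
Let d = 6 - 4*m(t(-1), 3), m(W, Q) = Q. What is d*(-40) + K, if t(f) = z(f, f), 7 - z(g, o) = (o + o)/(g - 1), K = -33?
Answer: 207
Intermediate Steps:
z(g, o) = 7 - 2*o/(-1 + g) (z(g, o) = 7 - (o + o)/(g - 1) = 7 - 2*o/(-1 + g))
t(f) = (-7 + 5*f)/(-1 + f) (t(f) = (-7 - 2*f + 7*f)/(-1 + f) = (-7 + 5*f)/(-1 + f))
d = -6 (d = 6 - 4*3 = 6 - 12 = -6)
d*(-40) + K = -6*(-40) - 33 = 240 - 33 = 207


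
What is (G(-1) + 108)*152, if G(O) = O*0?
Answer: 16416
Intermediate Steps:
G(O) = 0
(G(-1) + 108)*152 = (0 + 108)*152 = 108*152 = 16416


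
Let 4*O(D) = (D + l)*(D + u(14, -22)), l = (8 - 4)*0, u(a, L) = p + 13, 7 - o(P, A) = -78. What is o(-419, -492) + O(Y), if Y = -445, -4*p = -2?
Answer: 384715/8 ≈ 48089.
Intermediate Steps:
p = 1/2 (p = -1/4*(-2) = 1/2 ≈ 0.50000)
o(P, A) = 85 (o(P, A) = 7 - 1*(-78) = 7 + 78 = 85)
u(a, L) = 27/2 (u(a, L) = 1/2 + 13 = 27/2)
l = 0 (l = 4*0 = 0)
O(D) = D*(27/2 + D)/4 (O(D) = ((D + 0)*(D + 27/2))/4 = (D*(27/2 + D))/4 = D*(27/2 + D)/4)
o(-419, -492) + O(Y) = 85 + (1/8)*(-445)*(27 + 2*(-445)) = 85 + (1/8)*(-445)*(27 - 890) = 85 + (1/8)*(-445)*(-863) = 85 + 384035/8 = 384715/8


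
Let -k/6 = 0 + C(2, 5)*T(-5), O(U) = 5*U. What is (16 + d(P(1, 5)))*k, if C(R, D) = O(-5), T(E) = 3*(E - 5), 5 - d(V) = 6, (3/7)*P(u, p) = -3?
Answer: -67500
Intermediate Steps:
P(u, p) = -7 (P(u, p) = (7/3)*(-3) = -7)
d(V) = -1 (d(V) = 5 - 1*6 = 5 - 6 = -1)
T(E) = -15 + 3*E (T(E) = 3*(-5 + E) = -15 + 3*E)
C(R, D) = -25 (C(R, D) = 5*(-5) = -25)
k = -4500 (k = -6*(0 - 25*(-15 + 3*(-5))) = -6*(0 - 25*(-15 - 15)) = -6*(0 - 25*(-30)) = -6*(0 + 750) = -6*750 = -4500)
(16 + d(P(1, 5)))*k = (16 - 1)*(-4500) = 15*(-4500) = -67500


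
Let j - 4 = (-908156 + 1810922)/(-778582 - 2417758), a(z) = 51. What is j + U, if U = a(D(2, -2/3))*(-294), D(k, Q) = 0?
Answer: -23957019683/1598170 ≈ -14990.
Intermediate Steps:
j = 5941297/1598170 (j = 4 + (-908156 + 1810922)/(-778582 - 2417758) = 4 + 902766/(-3196340) = 4 + 902766*(-1/3196340) = 4 - 451383/1598170 = 5941297/1598170 ≈ 3.7176)
U = -14994 (U = 51*(-294) = -14994)
j + U = 5941297/1598170 - 14994 = -23957019683/1598170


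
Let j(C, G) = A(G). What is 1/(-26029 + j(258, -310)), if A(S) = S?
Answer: -1/26339 ≈ -3.7967e-5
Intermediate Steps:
j(C, G) = G
1/(-26029 + j(258, -310)) = 1/(-26029 - 310) = 1/(-26339) = -1/26339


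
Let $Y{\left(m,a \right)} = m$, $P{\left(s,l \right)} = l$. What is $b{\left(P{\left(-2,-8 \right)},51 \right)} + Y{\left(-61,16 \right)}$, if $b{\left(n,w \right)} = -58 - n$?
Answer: $-111$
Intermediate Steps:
$b{\left(P{\left(-2,-8 \right)},51 \right)} + Y{\left(-61,16 \right)} = \left(-58 - -8\right) - 61 = \left(-58 + 8\right) - 61 = -50 - 61 = -111$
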